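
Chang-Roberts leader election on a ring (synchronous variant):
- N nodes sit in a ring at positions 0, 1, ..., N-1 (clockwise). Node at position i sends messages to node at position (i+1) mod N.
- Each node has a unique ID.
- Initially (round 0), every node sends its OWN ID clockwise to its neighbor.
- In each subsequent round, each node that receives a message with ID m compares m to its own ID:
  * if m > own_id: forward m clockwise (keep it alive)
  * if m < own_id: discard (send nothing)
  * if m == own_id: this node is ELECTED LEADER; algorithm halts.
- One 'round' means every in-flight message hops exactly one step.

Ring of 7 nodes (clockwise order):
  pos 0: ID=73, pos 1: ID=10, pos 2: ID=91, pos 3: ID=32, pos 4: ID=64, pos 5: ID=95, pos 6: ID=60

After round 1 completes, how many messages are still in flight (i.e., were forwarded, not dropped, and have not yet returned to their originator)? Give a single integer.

Answer: 3

Derivation:
Round 1: pos1(id10) recv 73: fwd; pos2(id91) recv 10: drop; pos3(id32) recv 91: fwd; pos4(id64) recv 32: drop; pos5(id95) recv 64: drop; pos6(id60) recv 95: fwd; pos0(id73) recv 60: drop
After round 1: 3 messages still in flight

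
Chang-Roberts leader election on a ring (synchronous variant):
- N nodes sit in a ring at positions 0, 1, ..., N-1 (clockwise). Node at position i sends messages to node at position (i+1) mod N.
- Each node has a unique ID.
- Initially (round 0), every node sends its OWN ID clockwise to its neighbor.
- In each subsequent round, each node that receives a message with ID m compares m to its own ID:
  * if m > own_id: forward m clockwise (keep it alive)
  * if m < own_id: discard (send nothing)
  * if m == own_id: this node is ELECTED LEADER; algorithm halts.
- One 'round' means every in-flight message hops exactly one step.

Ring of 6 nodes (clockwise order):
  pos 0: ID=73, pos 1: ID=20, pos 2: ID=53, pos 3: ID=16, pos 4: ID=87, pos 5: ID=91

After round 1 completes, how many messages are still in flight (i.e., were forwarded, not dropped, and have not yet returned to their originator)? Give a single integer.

Answer: 3

Derivation:
Round 1: pos1(id20) recv 73: fwd; pos2(id53) recv 20: drop; pos3(id16) recv 53: fwd; pos4(id87) recv 16: drop; pos5(id91) recv 87: drop; pos0(id73) recv 91: fwd
After round 1: 3 messages still in flight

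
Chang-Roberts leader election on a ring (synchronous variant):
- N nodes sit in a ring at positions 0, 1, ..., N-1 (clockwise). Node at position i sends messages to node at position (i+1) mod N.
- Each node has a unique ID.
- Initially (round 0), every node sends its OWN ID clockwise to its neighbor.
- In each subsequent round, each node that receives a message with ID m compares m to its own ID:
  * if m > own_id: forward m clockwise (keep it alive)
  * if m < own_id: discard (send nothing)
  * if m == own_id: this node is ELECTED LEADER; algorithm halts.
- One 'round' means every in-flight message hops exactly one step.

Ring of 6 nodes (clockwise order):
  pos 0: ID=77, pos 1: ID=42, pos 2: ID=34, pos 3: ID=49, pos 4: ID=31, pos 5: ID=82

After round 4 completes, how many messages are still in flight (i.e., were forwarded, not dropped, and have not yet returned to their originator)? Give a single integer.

Round 1: pos1(id42) recv 77: fwd; pos2(id34) recv 42: fwd; pos3(id49) recv 34: drop; pos4(id31) recv 49: fwd; pos5(id82) recv 31: drop; pos0(id77) recv 82: fwd
Round 2: pos2(id34) recv 77: fwd; pos3(id49) recv 42: drop; pos5(id82) recv 49: drop; pos1(id42) recv 82: fwd
Round 3: pos3(id49) recv 77: fwd; pos2(id34) recv 82: fwd
Round 4: pos4(id31) recv 77: fwd; pos3(id49) recv 82: fwd
After round 4: 2 messages still in flight

Answer: 2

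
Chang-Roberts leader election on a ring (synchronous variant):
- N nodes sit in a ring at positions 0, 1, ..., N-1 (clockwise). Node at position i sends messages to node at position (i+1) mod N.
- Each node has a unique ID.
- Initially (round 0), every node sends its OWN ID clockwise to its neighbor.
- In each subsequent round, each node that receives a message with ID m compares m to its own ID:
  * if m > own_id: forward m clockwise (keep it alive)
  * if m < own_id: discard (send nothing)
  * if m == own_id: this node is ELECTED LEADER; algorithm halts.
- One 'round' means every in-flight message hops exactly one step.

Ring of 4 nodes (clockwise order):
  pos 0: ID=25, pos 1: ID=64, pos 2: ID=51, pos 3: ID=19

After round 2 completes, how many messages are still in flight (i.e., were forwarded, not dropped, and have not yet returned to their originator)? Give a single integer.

Round 1: pos1(id64) recv 25: drop; pos2(id51) recv 64: fwd; pos3(id19) recv 51: fwd; pos0(id25) recv 19: drop
Round 2: pos3(id19) recv 64: fwd; pos0(id25) recv 51: fwd
After round 2: 2 messages still in flight

Answer: 2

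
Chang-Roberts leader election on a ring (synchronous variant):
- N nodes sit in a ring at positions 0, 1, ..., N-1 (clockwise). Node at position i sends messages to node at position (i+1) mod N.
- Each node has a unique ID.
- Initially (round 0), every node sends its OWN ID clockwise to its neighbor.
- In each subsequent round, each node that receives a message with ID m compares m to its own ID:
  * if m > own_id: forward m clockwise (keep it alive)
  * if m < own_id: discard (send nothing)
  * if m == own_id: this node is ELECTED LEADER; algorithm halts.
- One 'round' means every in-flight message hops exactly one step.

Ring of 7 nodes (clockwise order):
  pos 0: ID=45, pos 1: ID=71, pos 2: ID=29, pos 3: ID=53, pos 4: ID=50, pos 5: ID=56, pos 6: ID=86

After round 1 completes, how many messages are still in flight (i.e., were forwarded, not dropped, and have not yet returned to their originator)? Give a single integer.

Round 1: pos1(id71) recv 45: drop; pos2(id29) recv 71: fwd; pos3(id53) recv 29: drop; pos4(id50) recv 53: fwd; pos5(id56) recv 50: drop; pos6(id86) recv 56: drop; pos0(id45) recv 86: fwd
After round 1: 3 messages still in flight

Answer: 3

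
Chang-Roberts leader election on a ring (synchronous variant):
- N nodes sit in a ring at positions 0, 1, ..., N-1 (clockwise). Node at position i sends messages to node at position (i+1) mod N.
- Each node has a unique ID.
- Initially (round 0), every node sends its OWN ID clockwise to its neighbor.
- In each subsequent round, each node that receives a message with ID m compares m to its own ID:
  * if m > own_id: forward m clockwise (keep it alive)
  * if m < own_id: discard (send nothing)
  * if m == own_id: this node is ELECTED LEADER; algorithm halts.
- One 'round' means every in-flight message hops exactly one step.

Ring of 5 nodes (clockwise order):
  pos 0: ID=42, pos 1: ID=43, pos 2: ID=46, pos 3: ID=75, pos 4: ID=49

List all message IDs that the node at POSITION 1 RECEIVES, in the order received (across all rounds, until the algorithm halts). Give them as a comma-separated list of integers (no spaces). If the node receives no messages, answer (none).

Answer: 42,49,75

Derivation:
Round 1: pos1(id43) recv 42: drop; pos2(id46) recv 43: drop; pos3(id75) recv 46: drop; pos4(id49) recv 75: fwd; pos0(id42) recv 49: fwd
Round 2: pos0(id42) recv 75: fwd; pos1(id43) recv 49: fwd
Round 3: pos1(id43) recv 75: fwd; pos2(id46) recv 49: fwd
Round 4: pos2(id46) recv 75: fwd; pos3(id75) recv 49: drop
Round 5: pos3(id75) recv 75: ELECTED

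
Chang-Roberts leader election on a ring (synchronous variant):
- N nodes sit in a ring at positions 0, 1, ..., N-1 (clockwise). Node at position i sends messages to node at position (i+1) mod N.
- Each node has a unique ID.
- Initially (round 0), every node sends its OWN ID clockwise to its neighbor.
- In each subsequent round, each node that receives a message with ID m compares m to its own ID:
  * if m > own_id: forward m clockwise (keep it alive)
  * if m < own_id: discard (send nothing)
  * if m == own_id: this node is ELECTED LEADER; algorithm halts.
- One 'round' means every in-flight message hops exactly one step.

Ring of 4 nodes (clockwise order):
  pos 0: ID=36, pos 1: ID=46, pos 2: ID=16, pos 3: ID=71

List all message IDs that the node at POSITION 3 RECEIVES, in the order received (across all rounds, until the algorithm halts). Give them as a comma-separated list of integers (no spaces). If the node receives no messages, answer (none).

Answer: 16,46,71

Derivation:
Round 1: pos1(id46) recv 36: drop; pos2(id16) recv 46: fwd; pos3(id71) recv 16: drop; pos0(id36) recv 71: fwd
Round 2: pos3(id71) recv 46: drop; pos1(id46) recv 71: fwd
Round 3: pos2(id16) recv 71: fwd
Round 4: pos3(id71) recv 71: ELECTED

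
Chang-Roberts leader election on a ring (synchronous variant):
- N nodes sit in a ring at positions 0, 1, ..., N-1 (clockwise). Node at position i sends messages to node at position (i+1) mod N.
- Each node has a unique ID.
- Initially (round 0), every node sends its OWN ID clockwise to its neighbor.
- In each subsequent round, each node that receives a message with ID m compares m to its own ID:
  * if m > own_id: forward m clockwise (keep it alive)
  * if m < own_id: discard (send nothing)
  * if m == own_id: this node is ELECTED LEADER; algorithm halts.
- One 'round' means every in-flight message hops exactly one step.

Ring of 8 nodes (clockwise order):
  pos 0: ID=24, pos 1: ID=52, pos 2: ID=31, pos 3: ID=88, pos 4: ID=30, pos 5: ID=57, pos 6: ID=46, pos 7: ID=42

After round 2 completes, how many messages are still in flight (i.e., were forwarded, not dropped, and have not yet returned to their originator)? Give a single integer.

Answer: 3

Derivation:
Round 1: pos1(id52) recv 24: drop; pos2(id31) recv 52: fwd; pos3(id88) recv 31: drop; pos4(id30) recv 88: fwd; pos5(id57) recv 30: drop; pos6(id46) recv 57: fwd; pos7(id42) recv 46: fwd; pos0(id24) recv 42: fwd
Round 2: pos3(id88) recv 52: drop; pos5(id57) recv 88: fwd; pos7(id42) recv 57: fwd; pos0(id24) recv 46: fwd; pos1(id52) recv 42: drop
After round 2: 3 messages still in flight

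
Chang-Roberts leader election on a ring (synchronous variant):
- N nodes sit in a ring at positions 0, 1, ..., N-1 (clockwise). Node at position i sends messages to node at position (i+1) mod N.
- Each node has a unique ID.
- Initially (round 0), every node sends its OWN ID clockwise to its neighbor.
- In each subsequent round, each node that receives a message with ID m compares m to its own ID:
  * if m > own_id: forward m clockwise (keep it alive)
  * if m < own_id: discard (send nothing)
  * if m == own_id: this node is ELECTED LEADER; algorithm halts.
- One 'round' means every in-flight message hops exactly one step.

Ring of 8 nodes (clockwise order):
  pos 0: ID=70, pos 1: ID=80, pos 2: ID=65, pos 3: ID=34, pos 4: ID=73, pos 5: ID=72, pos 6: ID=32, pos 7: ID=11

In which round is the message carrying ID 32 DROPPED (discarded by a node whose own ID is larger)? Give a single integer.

Round 1: pos1(id80) recv 70: drop; pos2(id65) recv 80: fwd; pos3(id34) recv 65: fwd; pos4(id73) recv 34: drop; pos5(id72) recv 73: fwd; pos6(id32) recv 72: fwd; pos7(id11) recv 32: fwd; pos0(id70) recv 11: drop
Round 2: pos3(id34) recv 80: fwd; pos4(id73) recv 65: drop; pos6(id32) recv 73: fwd; pos7(id11) recv 72: fwd; pos0(id70) recv 32: drop
Round 3: pos4(id73) recv 80: fwd; pos7(id11) recv 73: fwd; pos0(id70) recv 72: fwd
Round 4: pos5(id72) recv 80: fwd; pos0(id70) recv 73: fwd; pos1(id80) recv 72: drop
Round 5: pos6(id32) recv 80: fwd; pos1(id80) recv 73: drop
Round 6: pos7(id11) recv 80: fwd
Round 7: pos0(id70) recv 80: fwd
Round 8: pos1(id80) recv 80: ELECTED
Message ID 32 originates at pos 6; dropped at pos 0 in round 2

Answer: 2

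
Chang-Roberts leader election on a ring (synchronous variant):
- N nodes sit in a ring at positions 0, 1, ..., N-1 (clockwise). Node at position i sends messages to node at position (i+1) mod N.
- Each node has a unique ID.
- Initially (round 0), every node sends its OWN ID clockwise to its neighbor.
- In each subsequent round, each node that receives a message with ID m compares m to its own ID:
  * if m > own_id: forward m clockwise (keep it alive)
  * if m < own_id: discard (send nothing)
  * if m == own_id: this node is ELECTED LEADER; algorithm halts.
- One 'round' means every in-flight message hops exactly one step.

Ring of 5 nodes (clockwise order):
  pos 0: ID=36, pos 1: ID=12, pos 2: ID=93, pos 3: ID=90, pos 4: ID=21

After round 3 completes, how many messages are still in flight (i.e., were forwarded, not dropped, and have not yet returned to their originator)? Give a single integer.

Answer: 2

Derivation:
Round 1: pos1(id12) recv 36: fwd; pos2(id93) recv 12: drop; pos3(id90) recv 93: fwd; pos4(id21) recv 90: fwd; pos0(id36) recv 21: drop
Round 2: pos2(id93) recv 36: drop; pos4(id21) recv 93: fwd; pos0(id36) recv 90: fwd
Round 3: pos0(id36) recv 93: fwd; pos1(id12) recv 90: fwd
After round 3: 2 messages still in flight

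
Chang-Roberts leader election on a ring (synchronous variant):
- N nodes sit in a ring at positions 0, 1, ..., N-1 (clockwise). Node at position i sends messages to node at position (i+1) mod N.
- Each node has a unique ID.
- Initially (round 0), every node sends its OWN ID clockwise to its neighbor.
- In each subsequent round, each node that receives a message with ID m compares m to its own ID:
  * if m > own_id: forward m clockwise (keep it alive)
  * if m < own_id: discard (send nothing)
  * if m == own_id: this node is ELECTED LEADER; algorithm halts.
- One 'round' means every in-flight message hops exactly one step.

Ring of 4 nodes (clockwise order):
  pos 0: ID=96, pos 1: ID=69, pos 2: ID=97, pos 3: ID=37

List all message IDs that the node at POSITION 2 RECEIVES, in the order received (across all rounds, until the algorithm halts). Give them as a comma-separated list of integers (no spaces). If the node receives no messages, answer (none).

Round 1: pos1(id69) recv 96: fwd; pos2(id97) recv 69: drop; pos3(id37) recv 97: fwd; pos0(id96) recv 37: drop
Round 2: pos2(id97) recv 96: drop; pos0(id96) recv 97: fwd
Round 3: pos1(id69) recv 97: fwd
Round 4: pos2(id97) recv 97: ELECTED

Answer: 69,96,97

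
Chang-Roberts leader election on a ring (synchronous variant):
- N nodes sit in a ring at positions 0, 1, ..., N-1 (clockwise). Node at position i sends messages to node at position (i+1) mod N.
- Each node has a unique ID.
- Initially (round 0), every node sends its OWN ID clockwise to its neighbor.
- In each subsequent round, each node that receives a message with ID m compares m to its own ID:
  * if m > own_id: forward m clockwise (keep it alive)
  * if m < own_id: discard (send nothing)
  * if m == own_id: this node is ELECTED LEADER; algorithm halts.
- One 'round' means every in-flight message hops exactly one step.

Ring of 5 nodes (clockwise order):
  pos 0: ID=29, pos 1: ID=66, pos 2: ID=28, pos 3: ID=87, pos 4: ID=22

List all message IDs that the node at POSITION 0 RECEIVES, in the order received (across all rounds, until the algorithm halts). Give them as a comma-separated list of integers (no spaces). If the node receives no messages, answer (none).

Round 1: pos1(id66) recv 29: drop; pos2(id28) recv 66: fwd; pos3(id87) recv 28: drop; pos4(id22) recv 87: fwd; pos0(id29) recv 22: drop
Round 2: pos3(id87) recv 66: drop; pos0(id29) recv 87: fwd
Round 3: pos1(id66) recv 87: fwd
Round 4: pos2(id28) recv 87: fwd
Round 5: pos3(id87) recv 87: ELECTED

Answer: 22,87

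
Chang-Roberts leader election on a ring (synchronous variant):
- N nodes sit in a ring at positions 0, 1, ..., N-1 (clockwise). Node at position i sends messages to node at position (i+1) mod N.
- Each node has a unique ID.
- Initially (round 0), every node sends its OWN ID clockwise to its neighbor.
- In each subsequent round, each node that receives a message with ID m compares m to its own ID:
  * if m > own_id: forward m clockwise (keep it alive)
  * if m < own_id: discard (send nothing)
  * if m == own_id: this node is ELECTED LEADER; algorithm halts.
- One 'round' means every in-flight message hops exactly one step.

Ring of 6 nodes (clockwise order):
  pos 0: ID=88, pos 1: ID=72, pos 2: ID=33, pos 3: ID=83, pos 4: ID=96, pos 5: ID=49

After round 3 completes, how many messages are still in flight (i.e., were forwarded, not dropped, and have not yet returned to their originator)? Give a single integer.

Answer: 2

Derivation:
Round 1: pos1(id72) recv 88: fwd; pos2(id33) recv 72: fwd; pos3(id83) recv 33: drop; pos4(id96) recv 83: drop; pos5(id49) recv 96: fwd; pos0(id88) recv 49: drop
Round 2: pos2(id33) recv 88: fwd; pos3(id83) recv 72: drop; pos0(id88) recv 96: fwd
Round 3: pos3(id83) recv 88: fwd; pos1(id72) recv 96: fwd
After round 3: 2 messages still in flight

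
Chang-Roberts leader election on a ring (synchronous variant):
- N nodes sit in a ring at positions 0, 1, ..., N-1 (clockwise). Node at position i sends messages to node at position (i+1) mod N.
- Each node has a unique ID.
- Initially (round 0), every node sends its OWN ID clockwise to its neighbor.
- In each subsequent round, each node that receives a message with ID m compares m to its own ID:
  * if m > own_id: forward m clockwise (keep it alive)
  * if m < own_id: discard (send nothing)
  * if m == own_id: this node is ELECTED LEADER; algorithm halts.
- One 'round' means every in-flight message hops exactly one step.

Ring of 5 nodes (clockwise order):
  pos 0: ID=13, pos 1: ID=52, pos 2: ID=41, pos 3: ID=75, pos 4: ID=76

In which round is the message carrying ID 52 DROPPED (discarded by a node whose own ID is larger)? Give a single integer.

Answer: 2

Derivation:
Round 1: pos1(id52) recv 13: drop; pos2(id41) recv 52: fwd; pos3(id75) recv 41: drop; pos4(id76) recv 75: drop; pos0(id13) recv 76: fwd
Round 2: pos3(id75) recv 52: drop; pos1(id52) recv 76: fwd
Round 3: pos2(id41) recv 76: fwd
Round 4: pos3(id75) recv 76: fwd
Round 5: pos4(id76) recv 76: ELECTED
Message ID 52 originates at pos 1; dropped at pos 3 in round 2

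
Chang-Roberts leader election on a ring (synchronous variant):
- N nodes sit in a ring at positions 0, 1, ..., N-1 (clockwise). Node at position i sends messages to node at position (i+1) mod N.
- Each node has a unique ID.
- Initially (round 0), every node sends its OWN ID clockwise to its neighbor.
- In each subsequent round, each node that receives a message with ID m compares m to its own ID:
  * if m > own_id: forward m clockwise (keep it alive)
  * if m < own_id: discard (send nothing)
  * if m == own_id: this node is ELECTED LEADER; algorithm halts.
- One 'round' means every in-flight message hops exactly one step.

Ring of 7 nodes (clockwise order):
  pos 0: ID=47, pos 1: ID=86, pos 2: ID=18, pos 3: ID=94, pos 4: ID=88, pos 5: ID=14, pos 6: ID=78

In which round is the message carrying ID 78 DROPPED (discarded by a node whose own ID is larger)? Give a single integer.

Round 1: pos1(id86) recv 47: drop; pos2(id18) recv 86: fwd; pos3(id94) recv 18: drop; pos4(id88) recv 94: fwd; pos5(id14) recv 88: fwd; pos6(id78) recv 14: drop; pos0(id47) recv 78: fwd
Round 2: pos3(id94) recv 86: drop; pos5(id14) recv 94: fwd; pos6(id78) recv 88: fwd; pos1(id86) recv 78: drop
Round 3: pos6(id78) recv 94: fwd; pos0(id47) recv 88: fwd
Round 4: pos0(id47) recv 94: fwd; pos1(id86) recv 88: fwd
Round 5: pos1(id86) recv 94: fwd; pos2(id18) recv 88: fwd
Round 6: pos2(id18) recv 94: fwd; pos3(id94) recv 88: drop
Round 7: pos3(id94) recv 94: ELECTED
Message ID 78 originates at pos 6; dropped at pos 1 in round 2

Answer: 2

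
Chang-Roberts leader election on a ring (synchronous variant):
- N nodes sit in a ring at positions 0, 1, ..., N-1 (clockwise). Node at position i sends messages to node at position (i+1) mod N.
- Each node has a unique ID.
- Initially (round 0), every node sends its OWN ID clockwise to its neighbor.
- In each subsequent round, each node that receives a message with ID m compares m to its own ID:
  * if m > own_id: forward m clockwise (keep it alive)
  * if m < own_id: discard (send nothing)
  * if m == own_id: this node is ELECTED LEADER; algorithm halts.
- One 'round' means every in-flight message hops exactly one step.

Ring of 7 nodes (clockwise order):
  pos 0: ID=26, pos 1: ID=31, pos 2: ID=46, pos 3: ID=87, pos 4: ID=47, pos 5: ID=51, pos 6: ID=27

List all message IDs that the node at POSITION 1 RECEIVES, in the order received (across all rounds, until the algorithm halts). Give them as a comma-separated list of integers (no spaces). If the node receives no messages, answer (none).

Answer: 26,27,51,87

Derivation:
Round 1: pos1(id31) recv 26: drop; pos2(id46) recv 31: drop; pos3(id87) recv 46: drop; pos4(id47) recv 87: fwd; pos5(id51) recv 47: drop; pos6(id27) recv 51: fwd; pos0(id26) recv 27: fwd
Round 2: pos5(id51) recv 87: fwd; pos0(id26) recv 51: fwd; pos1(id31) recv 27: drop
Round 3: pos6(id27) recv 87: fwd; pos1(id31) recv 51: fwd
Round 4: pos0(id26) recv 87: fwd; pos2(id46) recv 51: fwd
Round 5: pos1(id31) recv 87: fwd; pos3(id87) recv 51: drop
Round 6: pos2(id46) recv 87: fwd
Round 7: pos3(id87) recv 87: ELECTED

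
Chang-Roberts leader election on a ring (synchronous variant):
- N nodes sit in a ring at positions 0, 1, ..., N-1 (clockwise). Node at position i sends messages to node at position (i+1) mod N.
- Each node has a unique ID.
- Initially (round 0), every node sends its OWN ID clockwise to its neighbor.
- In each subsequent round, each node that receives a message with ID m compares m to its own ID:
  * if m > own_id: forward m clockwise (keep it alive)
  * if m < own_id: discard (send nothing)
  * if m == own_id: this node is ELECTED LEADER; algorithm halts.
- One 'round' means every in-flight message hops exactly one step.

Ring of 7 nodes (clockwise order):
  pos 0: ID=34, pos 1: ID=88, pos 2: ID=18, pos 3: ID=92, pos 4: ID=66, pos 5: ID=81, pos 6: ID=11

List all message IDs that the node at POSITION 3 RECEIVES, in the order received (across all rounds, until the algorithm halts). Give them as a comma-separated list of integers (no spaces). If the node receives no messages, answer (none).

Answer: 18,88,92

Derivation:
Round 1: pos1(id88) recv 34: drop; pos2(id18) recv 88: fwd; pos3(id92) recv 18: drop; pos4(id66) recv 92: fwd; pos5(id81) recv 66: drop; pos6(id11) recv 81: fwd; pos0(id34) recv 11: drop
Round 2: pos3(id92) recv 88: drop; pos5(id81) recv 92: fwd; pos0(id34) recv 81: fwd
Round 3: pos6(id11) recv 92: fwd; pos1(id88) recv 81: drop
Round 4: pos0(id34) recv 92: fwd
Round 5: pos1(id88) recv 92: fwd
Round 6: pos2(id18) recv 92: fwd
Round 7: pos3(id92) recv 92: ELECTED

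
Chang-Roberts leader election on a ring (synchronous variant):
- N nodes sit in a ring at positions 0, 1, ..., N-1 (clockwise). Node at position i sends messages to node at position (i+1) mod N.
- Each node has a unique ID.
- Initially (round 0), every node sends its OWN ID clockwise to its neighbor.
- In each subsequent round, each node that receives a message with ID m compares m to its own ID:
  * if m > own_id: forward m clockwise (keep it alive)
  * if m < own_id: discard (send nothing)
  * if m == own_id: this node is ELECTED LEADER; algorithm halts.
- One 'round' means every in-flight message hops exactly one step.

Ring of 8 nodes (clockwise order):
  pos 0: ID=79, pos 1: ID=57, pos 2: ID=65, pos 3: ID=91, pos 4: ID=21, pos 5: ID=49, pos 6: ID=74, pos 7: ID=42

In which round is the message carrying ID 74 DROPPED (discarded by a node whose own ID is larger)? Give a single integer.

Answer: 2

Derivation:
Round 1: pos1(id57) recv 79: fwd; pos2(id65) recv 57: drop; pos3(id91) recv 65: drop; pos4(id21) recv 91: fwd; pos5(id49) recv 21: drop; pos6(id74) recv 49: drop; pos7(id42) recv 74: fwd; pos0(id79) recv 42: drop
Round 2: pos2(id65) recv 79: fwd; pos5(id49) recv 91: fwd; pos0(id79) recv 74: drop
Round 3: pos3(id91) recv 79: drop; pos6(id74) recv 91: fwd
Round 4: pos7(id42) recv 91: fwd
Round 5: pos0(id79) recv 91: fwd
Round 6: pos1(id57) recv 91: fwd
Round 7: pos2(id65) recv 91: fwd
Round 8: pos3(id91) recv 91: ELECTED
Message ID 74 originates at pos 6; dropped at pos 0 in round 2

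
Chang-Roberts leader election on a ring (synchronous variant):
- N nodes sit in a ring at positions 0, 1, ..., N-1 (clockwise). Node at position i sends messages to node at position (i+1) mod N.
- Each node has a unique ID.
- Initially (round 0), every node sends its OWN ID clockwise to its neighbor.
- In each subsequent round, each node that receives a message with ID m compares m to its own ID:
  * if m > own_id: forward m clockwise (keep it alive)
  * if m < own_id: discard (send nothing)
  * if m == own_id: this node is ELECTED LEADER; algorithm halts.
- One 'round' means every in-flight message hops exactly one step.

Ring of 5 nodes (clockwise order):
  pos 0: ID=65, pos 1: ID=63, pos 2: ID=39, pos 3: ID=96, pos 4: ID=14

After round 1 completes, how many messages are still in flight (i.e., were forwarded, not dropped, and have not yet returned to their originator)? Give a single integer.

Answer: 3

Derivation:
Round 1: pos1(id63) recv 65: fwd; pos2(id39) recv 63: fwd; pos3(id96) recv 39: drop; pos4(id14) recv 96: fwd; pos0(id65) recv 14: drop
After round 1: 3 messages still in flight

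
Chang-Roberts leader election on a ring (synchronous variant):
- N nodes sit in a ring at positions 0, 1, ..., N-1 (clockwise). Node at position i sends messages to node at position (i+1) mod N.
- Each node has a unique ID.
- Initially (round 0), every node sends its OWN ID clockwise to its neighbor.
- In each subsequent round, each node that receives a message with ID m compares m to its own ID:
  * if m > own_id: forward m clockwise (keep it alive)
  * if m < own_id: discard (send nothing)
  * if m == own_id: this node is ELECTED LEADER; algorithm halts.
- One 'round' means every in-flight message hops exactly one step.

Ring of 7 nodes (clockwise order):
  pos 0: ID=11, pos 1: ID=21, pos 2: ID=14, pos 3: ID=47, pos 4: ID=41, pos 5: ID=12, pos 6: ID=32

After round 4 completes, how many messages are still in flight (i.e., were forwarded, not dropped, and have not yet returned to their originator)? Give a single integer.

Answer: 2

Derivation:
Round 1: pos1(id21) recv 11: drop; pos2(id14) recv 21: fwd; pos3(id47) recv 14: drop; pos4(id41) recv 47: fwd; pos5(id12) recv 41: fwd; pos6(id32) recv 12: drop; pos0(id11) recv 32: fwd
Round 2: pos3(id47) recv 21: drop; pos5(id12) recv 47: fwd; pos6(id32) recv 41: fwd; pos1(id21) recv 32: fwd
Round 3: pos6(id32) recv 47: fwd; pos0(id11) recv 41: fwd; pos2(id14) recv 32: fwd
Round 4: pos0(id11) recv 47: fwd; pos1(id21) recv 41: fwd; pos3(id47) recv 32: drop
After round 4: 2 messages still in flight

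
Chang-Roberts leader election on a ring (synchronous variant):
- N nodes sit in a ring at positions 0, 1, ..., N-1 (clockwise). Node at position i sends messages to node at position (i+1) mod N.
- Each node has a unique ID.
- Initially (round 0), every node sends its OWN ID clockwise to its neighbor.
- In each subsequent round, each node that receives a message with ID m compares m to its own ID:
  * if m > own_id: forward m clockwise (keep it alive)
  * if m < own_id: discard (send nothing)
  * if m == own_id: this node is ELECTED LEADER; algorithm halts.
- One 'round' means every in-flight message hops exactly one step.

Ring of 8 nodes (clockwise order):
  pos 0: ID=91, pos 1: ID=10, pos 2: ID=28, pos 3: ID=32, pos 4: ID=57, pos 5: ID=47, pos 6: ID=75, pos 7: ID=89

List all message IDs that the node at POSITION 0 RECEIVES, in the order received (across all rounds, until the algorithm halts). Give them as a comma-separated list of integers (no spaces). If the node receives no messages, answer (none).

Answer: 89,91

Derivation:
Round 1: pos1(id10) recv 91: fwd; pos2(id28) recv 10: drop; pos3(id32) recv 28: drop; pos4(id57) recv 32: drop; pos5(id47) recv 57: fwd; pos6(id75) recv 47: drop; pos7(id89) recv 75: drop; pos0(id91) recv 89: drop
Round 2: pos2(id28) recv 91: fwd; pos6(id75) recv 57: drop
Round 3: pos3(id32) recv 91: fwd
Round 4: pos4(id57) recv 91: fwd
Round 5: pos5(id47) recv 91: fwd
Round 6: pos6(id75) recv 91: fwd
Round 7: pos7(id89) recv 91: fwd
Round 8: pos0(id91) recv 91: ELECTED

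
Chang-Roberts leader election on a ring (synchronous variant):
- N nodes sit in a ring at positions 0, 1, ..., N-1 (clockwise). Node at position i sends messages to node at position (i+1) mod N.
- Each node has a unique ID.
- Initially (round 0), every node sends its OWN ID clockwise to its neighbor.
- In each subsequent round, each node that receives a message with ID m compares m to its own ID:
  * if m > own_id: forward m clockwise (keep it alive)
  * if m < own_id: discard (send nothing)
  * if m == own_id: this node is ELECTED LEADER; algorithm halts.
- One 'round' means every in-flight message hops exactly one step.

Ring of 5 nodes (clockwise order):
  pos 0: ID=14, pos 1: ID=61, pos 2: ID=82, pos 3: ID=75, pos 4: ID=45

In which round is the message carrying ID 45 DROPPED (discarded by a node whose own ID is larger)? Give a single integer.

Round 1: pos1(id61) recv 14: drop; pos2(id82) recv 61: drop; pos3(id75) recv 82: fwd; pos4(id45) recv 75: fwd; pos0(id14) recv 45: fwd
Round 2: pos4(id45) recv 82: fwd; pos0(id14) recv 75: fwd; pos1(id61) recv 45: drop
Round 3: pos0(id14) recv 82: fwd; pos1(id61) recv 75: fwd
Round 4: pos1(id61) recv 82: fwd; pos2(id82) recv 75: drop
Round 5: pos2(id82) recv 82: ELECTED
Message ID 45 originates at pos 4; dropped at pos 1 in round 2

Answer: 2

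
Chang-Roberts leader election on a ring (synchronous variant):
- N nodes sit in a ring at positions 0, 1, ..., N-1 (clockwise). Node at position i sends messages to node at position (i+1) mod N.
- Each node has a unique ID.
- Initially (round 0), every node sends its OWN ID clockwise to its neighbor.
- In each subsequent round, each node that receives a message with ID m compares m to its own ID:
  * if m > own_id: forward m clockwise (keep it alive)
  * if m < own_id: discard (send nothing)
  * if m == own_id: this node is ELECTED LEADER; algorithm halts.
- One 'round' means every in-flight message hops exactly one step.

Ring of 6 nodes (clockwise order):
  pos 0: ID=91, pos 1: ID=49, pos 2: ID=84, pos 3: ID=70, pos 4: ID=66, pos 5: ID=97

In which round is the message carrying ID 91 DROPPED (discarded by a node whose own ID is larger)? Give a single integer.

Round 1: pos1(id49) recv 91: fwd; pos2(id84) recv 49: drop; pos3(id70) recv 84: fwd; pos4(id66) recv 70: fwd; pos5(id97) recv 66: drop; pos0(id91) recv 97: fwd
Round 2: pos2(id84) recv 91: fwd; pos4(id66) recv 84: fwd; pos5(id97) recv 70: drop; pos1(id49) recv 97: fwd
Round 3: pos3(id70) recv 91: fwd; pos5(id97) recv 84: drop; pos2(id84) recv 97: fwd
Round 4: pos4(id66) recv 91: fwd; pos3(id70) recv 97: fwd
Round 5: pos5(id97) recv 91: drop; pos4(id66) recv 97: fwd
Round 6: pos5(id97) recv 97: ELECTED
Message ID 91 originates at pos 0; dropped at pos 5 in round 5

Answer: 5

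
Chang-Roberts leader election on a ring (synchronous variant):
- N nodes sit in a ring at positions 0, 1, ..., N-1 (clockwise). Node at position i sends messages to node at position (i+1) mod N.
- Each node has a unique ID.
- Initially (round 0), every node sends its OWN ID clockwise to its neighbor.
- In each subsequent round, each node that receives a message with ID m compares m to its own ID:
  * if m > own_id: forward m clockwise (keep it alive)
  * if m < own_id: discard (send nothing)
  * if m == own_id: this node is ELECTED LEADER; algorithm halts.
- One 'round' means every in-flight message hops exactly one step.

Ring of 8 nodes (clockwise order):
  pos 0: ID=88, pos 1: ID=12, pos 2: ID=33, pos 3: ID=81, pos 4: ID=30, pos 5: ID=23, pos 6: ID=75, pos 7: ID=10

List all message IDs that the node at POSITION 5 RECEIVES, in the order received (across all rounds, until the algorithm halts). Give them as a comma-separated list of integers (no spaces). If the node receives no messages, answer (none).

Round 1: pos1(id12) recv 88: fwd; pos2(id33) recv 12: drop; pos3(id81) recv 33: drop; pos4(id30) recv 81: fwd; pos5(id23) recv 30: fwd; pos6(id75) recv 23: drop; pos7(id10) recv 75: fwd; pos0(id88) recv 10: drop
Round 2: pos2(id33) recv 88: fwd; pos5(id23) recv 81: fwd; pos6(id75) recv 30: drop; pos0(id88) recv 75: drop
Round 3: pos3(id81) recv 88: fwd; pos6(id75) recv 81: fwd
Round 4: pos4(id30) recv 88: fwd; pos7(id10) recv 81: fwd
Round 5: pos5(id23) recv 88: fwd; pos0(id88) recv 81: drop
Round 6: pos6(id75) recv 88: fwd
Round 7: pos7(id10) recv 88: fwd
Round 8: pos0(id88) recv 88: ELECTED

Answer: 30,81,88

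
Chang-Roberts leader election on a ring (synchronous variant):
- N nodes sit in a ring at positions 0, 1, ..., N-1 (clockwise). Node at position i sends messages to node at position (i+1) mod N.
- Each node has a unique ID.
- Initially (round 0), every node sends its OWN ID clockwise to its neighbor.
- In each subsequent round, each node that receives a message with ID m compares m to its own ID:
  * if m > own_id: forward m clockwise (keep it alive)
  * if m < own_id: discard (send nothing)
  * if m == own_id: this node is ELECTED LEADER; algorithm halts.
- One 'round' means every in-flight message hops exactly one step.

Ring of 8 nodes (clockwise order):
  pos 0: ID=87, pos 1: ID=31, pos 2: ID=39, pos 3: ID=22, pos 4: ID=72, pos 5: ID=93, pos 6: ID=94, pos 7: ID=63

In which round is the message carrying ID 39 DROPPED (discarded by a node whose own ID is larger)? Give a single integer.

Answer: 2

Derivation:
Round 1: pos1(id31) recv 87: fwd; pos2(id39) recv 31: drop; pos3(id22) recv 39: fwd; pos4(id72) recv 22: drop; pos5(id93) recv 72: drop; pos6(id94) recv 93: drop; pos7(id63) recv 94: fwd; pos0(id87) recv 63: drop
Round 2: pos2(id39) recv 87: fwd; pos4(id72) recv 39: drop; pos0(id87) recv 94: fwd
Round 3: pos3(id22) recv 87: fwd; pos1(id31) recv 94: fwd
Round 4: pos4(id72) recv 87: fwd; pos2(id39) recv 94: fwd
Round 5: pos5(id93) recv 87: drop; pos3(id22) recv 94: fwd
Round 6: pos4(id72) recv 94: fwd
Round 7: pos5(id93) recv 94: fwd
Round 8: pos6(id94) recv 94: ELECTED
Message ID 39 originates at pos 2; dropped at pos 4 in round 2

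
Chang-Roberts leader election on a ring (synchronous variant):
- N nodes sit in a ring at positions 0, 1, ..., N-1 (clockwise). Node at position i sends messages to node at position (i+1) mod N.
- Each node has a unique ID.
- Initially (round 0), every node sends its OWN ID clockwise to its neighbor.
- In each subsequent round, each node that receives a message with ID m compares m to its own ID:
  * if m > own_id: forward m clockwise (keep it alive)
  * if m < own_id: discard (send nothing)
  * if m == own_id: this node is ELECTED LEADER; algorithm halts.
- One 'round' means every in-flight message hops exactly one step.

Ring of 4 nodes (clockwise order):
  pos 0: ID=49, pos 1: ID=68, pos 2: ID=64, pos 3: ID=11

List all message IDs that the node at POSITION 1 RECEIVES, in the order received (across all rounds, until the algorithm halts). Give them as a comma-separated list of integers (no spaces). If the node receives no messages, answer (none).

Answer: 49,64,68

Derivation:
Round 1: pos1(id68) recv 49: drop; pos2(id64) recv 68: fwd; pos3(id11) recv 64: fwd; pos0(id49) recv 11: drop
Round 2: pos3(id11) recv 68: fwd; pos0(id49) recv 64: fwd
Round 3: pos0(id49) recv 68: fwd; pos1(id68) recv 64: drop
Round 4: pos1(id68) recv 68: ELECTED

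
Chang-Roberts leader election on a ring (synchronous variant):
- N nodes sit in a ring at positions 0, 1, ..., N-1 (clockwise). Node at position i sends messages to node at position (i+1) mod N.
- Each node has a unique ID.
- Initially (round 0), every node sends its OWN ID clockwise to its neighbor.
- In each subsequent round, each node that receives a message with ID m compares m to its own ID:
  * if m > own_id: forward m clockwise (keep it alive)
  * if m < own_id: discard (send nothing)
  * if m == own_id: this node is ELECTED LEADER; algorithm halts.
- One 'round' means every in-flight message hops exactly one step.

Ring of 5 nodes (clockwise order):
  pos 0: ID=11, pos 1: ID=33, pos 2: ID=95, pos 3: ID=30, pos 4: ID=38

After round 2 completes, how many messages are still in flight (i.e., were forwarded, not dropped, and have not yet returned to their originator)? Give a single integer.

Answer: 2

Derivation:
Round 1: pos1(id33) recv 11: drop; pos2(id95) recv 33: drop; pos3(id30) recv 95: fwd; pos4(id38) recv 30: drop; pos0(id11) recv 38: fwd
Round 2: pos4(id38) recv 95: fwd; pos1(id33) recv 38: fwd
After round 2: 2 messages still in flight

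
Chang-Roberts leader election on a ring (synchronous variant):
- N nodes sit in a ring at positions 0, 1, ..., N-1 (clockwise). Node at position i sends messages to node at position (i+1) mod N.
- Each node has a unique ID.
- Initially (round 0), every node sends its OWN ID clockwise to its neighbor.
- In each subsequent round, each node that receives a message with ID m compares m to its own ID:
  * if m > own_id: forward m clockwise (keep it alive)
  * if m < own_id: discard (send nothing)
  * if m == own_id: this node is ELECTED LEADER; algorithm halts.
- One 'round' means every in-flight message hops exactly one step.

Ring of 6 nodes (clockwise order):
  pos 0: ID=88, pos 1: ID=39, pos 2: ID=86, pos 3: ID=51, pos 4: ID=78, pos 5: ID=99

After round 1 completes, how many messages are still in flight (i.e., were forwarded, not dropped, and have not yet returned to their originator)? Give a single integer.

Round 1: pos1(id39) recv 88: fwd; pos2(id86) recv 39: drop; pos3(id51) recv 86: fwd; pos4(id78) recv 51: drop; pos5(id99) recv 78: drop; pos0(id88) recv 99: fwd
After round 1: 3 messages still in flight

Answer: 3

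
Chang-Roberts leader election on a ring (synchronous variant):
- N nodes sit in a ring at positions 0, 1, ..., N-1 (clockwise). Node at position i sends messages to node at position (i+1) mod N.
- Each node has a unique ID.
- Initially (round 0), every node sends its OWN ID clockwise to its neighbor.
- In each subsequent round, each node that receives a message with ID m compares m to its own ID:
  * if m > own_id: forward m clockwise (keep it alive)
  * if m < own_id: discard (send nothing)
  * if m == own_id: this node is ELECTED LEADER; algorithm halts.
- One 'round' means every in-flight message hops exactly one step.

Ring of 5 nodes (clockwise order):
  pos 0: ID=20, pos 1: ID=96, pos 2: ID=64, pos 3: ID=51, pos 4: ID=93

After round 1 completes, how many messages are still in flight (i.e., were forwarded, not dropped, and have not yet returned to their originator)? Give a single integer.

Round 1: pos1(id96) recv 20: drop; pos2(id64) recv 96: fwd; pos3(id51) recv 64: fwd; pos4(id93) recv 51: drop; pos0(id20) recv 93: fwd
After round 1: 3 messages still in flight

Answer: 3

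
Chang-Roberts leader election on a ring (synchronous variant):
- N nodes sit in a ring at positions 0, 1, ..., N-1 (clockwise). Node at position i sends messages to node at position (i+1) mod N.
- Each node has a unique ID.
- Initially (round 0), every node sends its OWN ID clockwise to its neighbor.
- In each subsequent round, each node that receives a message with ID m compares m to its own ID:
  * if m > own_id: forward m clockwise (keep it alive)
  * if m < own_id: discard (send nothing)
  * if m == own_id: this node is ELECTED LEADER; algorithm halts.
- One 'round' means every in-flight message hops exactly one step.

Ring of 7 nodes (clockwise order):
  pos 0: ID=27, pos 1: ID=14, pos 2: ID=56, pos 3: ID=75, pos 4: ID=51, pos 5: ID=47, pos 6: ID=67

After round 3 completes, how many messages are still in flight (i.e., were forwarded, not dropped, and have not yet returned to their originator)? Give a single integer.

Answer: 2

Derivation:
Round 1: pos1(id14) recv 27: fwd; pos2(id56) recv 14: drop; pos3(id75) recv 56: drop; pos4(id51) recv 75: fwd; pos5(id47) recv 51: fwd; pos6(id67) recv 47: drop; pos0(id27) recv 67: fwd
Round 2: pos2(id56) recv 27: drop; pos5(id47) recv 75: fwd; pos6(id67) recv 51: drop; pos1(id14) recv 67: fwd
Round 3: pos6(id67) recv 75: fwd; pos2(id56) recv 67: fwd
After round 3: 2 messages still in flight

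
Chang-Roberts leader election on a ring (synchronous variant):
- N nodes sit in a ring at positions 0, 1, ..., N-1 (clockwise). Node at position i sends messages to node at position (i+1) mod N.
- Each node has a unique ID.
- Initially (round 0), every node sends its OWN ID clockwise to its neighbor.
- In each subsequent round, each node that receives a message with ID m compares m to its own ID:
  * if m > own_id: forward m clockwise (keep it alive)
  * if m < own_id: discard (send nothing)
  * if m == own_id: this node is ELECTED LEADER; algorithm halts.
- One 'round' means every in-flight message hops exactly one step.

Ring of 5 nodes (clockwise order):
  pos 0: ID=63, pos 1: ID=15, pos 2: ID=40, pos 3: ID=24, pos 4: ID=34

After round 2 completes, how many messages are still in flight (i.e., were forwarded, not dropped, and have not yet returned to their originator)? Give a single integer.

Round 1: pos1(id15) recv 63: fwd; pos2(id40) recv 15: drop; pos3(id24) recv 40: fwd; pos4(id34) recv 24: drop; pos0(id63) recv 34: drop
Round 2: pos2(id40) recv 63: fwd; pos4(id34) recv 40: fwd
After round 2: 2 messages still in flight

Answer: 2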